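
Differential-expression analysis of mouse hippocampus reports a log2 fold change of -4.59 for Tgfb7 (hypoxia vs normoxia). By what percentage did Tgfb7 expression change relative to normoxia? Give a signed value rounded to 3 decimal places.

-95.848%

Fold change = 2^(-4.59) = 0.0415
Percent change = (FC − 1) × 100% = (0.0415 − 1) × 100 = -95.848%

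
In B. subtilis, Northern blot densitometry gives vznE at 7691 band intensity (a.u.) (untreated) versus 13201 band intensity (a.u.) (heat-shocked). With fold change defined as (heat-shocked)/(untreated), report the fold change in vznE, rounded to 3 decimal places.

Fold change = 13201 / 7691 = 1.7164
vznE is upregulated.

1.716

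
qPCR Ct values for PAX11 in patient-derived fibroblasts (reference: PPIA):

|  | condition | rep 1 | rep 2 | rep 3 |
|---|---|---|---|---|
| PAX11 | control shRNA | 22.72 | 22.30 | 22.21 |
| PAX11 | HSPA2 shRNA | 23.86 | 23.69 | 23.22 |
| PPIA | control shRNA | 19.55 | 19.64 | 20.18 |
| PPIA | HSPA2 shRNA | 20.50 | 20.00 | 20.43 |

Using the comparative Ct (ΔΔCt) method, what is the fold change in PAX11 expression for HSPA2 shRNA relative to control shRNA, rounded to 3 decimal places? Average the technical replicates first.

Mean Ct: PAX11 control shRNA 22.410; PAX11 HSPA2 shRNA 23.590; PPIA control shRNA 19.790; PPIA HSPA2 shRNA 20.310
ΔCt(control shRNA) = 22.410 − 19.790 = 2.620
ΔCt(HSPA2 shRNA) = 23.590 − 20.310 = 3.280
ΔΔCt = 3.280 − 2.620 = 0.660
Fold change = 2^(−0.660) = 0.6329

0.633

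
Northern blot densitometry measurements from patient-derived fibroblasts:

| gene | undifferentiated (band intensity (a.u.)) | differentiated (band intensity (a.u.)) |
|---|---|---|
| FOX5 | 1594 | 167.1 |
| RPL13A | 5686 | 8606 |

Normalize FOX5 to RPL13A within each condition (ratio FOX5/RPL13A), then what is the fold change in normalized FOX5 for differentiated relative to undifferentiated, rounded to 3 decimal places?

0.069

FOX5/RPL13A (undifferentiated) = 1594 / 5686 = 0.28034
FOX5/RPL13A (differentiated) = 167.1 / 8606 = 0.019417
Fold change = 0.019417 / 0.28034 = 0.0693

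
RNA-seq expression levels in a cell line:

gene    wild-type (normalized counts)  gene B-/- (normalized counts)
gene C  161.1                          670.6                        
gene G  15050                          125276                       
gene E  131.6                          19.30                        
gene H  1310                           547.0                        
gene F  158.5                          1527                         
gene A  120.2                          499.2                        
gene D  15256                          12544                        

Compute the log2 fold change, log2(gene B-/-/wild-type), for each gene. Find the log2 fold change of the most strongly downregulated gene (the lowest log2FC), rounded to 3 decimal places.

log2(670.6/161.1) = 2.057  (gene C)
log2(125276/15050) = 3.057  (gene G)
log2(19.30/131.6) = -2.769  (gene E)
log2(547.0/1310) = -1.260  (gene H)
log2(1527/158.5) = 3.268  (gene F)
log2(499.2/120.2) = 2.054  (gene A)
log2(12544/15256) = -0.282  (gene D)
gene E is most strongly downregulated.

-2.769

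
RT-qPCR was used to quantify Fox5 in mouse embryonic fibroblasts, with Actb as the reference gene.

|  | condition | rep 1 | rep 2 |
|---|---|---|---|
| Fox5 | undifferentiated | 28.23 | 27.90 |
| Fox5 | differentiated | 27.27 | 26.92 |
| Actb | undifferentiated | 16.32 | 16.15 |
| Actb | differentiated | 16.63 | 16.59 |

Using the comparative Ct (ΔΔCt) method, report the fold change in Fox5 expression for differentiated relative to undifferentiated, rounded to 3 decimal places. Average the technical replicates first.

2.540

Mean Ct: Fox5 undifferentiated 28.065; Fox5 differentiated 27.095; Actb undifferentiated 16.235; Actb differentiated 16.610
ΔCt(undifferentiated) = 28.065 − 16.235 = 11.830
ΔCt(differentiated) = 27.095 − 16.610 = 10.485
ΔΔCt = 10.485 − 11.830 = -1.345
Fold change = 2^(−(-1.345)) = 2^1.345 = 2.5403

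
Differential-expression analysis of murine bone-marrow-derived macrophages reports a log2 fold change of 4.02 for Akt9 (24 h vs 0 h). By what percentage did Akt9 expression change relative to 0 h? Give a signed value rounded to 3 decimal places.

Fold change = 2^(4.02) = 16.2234
Percent change = (FC − 1) × 100% = (16.2234 − 1) × 100 = 1522.335%

1522.335%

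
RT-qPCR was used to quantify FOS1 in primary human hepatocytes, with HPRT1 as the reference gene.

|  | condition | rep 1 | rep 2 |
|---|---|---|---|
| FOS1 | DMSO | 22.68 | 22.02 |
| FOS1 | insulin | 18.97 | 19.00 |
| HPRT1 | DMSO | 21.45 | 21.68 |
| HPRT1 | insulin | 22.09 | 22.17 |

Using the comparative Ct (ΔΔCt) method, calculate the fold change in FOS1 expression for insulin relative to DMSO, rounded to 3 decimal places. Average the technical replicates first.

15.242

Mean Ct: FOS1 DMSO 22.350; FOS1 insulin 18.985; HPRT1 DMSO 21.565; HPRT1 insulin 22.130
ΔCt(DMSO) = 22.350 − 21.565 = 0.785
ΔCt(insulin) = 18.985 − 22.130 = -3.145
ΔΔCt = -3.145 − 0.785 = -3.930
Fold change = 2^(−(-3.930)) = 2^3.930 = 15.2422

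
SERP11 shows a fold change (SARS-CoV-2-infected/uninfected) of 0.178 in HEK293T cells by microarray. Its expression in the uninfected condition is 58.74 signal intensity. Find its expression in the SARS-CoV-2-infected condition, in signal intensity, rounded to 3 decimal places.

10.456

SARS-CoV-2-infected expression = 58.74 × 0.178 = 10.456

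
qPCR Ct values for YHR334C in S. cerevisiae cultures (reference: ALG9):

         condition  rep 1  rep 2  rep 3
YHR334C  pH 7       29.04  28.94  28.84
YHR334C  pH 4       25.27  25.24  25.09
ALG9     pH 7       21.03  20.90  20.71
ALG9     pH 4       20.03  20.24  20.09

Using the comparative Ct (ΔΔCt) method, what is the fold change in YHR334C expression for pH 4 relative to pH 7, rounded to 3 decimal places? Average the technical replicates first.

7.890

Mean Ct: YHR334C pH 7 28.940; YHR334C pH 4 25.200; ALG9 pH 7 20.880; ALG9 pH 4 20.120
ΔCt(pH 7) = 28.940 − 20.880 = 8.060
ΔCt(pH 4) = 25.200 − 20.120 = 5.080
ΔΔCt = 5.080 − 8.060 = -2.980
Fold change = 2^(−(-2.980)) = 2^2.980 = 7.8899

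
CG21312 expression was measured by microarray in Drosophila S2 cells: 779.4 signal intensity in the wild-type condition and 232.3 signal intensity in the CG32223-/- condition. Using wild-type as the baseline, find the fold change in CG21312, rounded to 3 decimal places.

0.298

Fold change = 232.3 / 779.4 = 0.2980
CG21312 is downregulated.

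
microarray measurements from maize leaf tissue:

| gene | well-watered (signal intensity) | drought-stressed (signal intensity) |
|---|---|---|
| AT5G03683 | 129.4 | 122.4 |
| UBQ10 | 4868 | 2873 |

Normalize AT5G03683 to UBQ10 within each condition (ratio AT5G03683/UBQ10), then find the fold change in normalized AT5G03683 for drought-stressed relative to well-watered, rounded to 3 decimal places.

1.603

AT5G03683/UBQ10 (well-watered) = 129.4 / 4868 = 0.026582
AT5G03683/UBQ10 (drought-stressed) = 122.4 / 2873 = 0.042604
Fold change = 0.042604 / 0.026582 = 1.6027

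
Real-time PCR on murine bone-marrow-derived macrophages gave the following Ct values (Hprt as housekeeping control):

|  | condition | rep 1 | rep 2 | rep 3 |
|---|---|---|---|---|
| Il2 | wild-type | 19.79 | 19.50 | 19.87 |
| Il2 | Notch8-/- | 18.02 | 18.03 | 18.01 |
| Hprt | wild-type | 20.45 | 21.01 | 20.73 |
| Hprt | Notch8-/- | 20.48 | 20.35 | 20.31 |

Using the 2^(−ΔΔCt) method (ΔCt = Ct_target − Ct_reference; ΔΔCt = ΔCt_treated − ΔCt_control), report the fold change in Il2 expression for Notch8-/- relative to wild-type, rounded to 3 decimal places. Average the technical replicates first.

2.549

Mean Ct: Il2 wild-type 19.720; Il2 Notch8-/- 18.020; Hprt wild-type 20.730; Hprt Notch8-/- 20.380
ΔCt(wild-type) = 19.720 − 20.730 = -1.010
ΔCt(Notch8-/-) = 18.020 − 20.380 = -2.360
ΔΔCt = -2.360 − (-1.010) = -1.350
Fold change = 2^(−(-1.350)) = 2^1.350 = 2.5491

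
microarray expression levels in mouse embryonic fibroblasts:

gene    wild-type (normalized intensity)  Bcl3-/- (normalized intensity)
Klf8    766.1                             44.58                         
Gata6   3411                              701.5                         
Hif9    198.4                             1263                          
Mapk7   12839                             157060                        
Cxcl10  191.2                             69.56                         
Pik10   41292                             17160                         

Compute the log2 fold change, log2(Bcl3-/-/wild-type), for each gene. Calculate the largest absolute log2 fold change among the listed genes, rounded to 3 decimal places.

4.103

log2(44.58/766.1) = -4.103  (Klf8)
log2(701.5/3411) = -2.282  (Gata6)
log2(1263/198.4) = 2.670  (Hif9)
log2(157060/12839) = 3.613  (Mapk7)
log2(69.56/191.2) = -1.459  (Cxcl10)
log2(17160/41292) = -1.267  (Pik10)
The largest magnitude belongs to Klf8.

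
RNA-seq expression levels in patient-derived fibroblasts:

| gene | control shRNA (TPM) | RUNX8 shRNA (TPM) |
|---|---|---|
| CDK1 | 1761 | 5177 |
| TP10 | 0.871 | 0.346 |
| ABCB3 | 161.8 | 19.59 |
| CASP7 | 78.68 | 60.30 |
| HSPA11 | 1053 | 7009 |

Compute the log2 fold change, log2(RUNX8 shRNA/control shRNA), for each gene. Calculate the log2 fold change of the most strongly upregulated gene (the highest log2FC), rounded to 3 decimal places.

log2(5177/1761) = 1.556  (CDK1)
log2(0.346/0.871) = -1.332  (TP10)
log2(19.59/161.8) = -3.046  (ABCB3)
log2(60.30/78.68) = -0.384  (CASP7)
log2(7009/1053) = 2.735  (HSPA11)
HSPA11 is most strongly upregulated.

2.735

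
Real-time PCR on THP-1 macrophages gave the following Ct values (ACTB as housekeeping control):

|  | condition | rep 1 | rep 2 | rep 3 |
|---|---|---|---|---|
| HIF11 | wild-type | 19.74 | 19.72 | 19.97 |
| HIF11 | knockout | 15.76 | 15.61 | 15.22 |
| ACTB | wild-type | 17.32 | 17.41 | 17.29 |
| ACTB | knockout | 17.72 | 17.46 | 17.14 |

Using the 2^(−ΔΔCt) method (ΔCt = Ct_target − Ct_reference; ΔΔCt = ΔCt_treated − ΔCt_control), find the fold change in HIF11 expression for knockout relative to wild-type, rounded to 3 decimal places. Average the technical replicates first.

Mean Ct: HIF11 wild-type 19.810; HIF11 knockout 15.530; ACTB wild-type 17.340; ACTB knockout 17.440
ΔCt(wild-type) = 19.810 − 17.340 = 2.470
ΔCt(knockout) = 15.530 − 17.440 = -1.910
ΔΔCt = -1.910 − 2.470 = -4.380
Fold change = 2^(−(-4.380)) = 2^4.380 = 20.8215

20.821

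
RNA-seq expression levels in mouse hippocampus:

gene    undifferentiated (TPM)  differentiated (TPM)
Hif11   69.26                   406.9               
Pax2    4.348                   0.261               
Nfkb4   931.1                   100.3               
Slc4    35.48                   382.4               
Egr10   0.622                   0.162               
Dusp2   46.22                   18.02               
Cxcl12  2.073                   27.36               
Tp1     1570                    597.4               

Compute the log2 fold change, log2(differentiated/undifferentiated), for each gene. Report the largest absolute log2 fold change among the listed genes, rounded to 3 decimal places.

log2(406.9/69.26) = 2.555  (Hif11)
log2(0.261/4.348) = -4.058  (Pax2)
log2(100.3/931.1) = -3.215  (Nfkb4)
log2(382.4/35.48) = 3.430  (Slc4)
log2(0.162/0.622) = -1.941  (Egr10)
log2(18.02/46.22) = -1.359  (Dusp2)
log2(27.36/2.073) = 3.722  (Cxcl12)
log2(597.4/1570) = -1.394  (Tp1)
The largest magnitude belongs to Pax2.

4.058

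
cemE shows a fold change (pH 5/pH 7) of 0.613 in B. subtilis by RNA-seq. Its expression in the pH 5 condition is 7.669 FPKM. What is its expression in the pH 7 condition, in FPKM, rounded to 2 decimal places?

12.51

pH 7 expression = 7.669 / 0.613 = 12.51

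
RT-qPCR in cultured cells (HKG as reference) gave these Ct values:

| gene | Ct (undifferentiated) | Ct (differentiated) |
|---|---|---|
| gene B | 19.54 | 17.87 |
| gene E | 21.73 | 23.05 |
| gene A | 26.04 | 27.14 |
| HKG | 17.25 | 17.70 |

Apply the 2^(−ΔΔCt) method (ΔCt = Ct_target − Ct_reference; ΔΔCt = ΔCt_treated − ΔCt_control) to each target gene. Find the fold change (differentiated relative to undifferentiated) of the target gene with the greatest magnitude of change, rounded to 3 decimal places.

gene B: ΔΔCt = (17.87−17.70) − (19.54−17.25) = 0.17 − 2.29 = -2.12; fold change = 2^2.12 = 4.347
gene E: ΔΔCt = (23.05−17.70) − (21.73−17.25) = 5.35 − 4.48 = 0.87; fold change = 2^-0.87 = 0.547
gene A: ΔΔCt = (27.14−17.70) − (26.04−17.25) = 9.44 − 8.79 = 0.65; fold change = 2^-0.65 = 0.637
gene B has the largest |ΔΔCt| = 2.12.

4.347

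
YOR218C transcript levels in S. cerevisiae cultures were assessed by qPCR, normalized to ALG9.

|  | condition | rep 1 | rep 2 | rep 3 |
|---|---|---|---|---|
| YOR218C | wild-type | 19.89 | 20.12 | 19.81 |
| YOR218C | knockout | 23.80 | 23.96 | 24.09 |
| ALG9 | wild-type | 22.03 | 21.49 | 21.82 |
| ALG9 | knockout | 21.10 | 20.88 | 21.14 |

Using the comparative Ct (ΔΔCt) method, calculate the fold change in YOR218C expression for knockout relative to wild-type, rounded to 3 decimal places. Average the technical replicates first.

0.037

Mean Ct: YOR218C wild-type 19.940; YOR218C knockout 23.950; ALG9 wild-type 21.780; ALG9 knockout 21.040
ΔCt(wild-type) = 19.940 − 21.780 = -1.840
ΔCt(knockout) = 23.950 − 21.040 = 2.910
ΔΔCt = 2.910 − (-1.840) = 4.750
Fold change = 2^(−4.750) = 0.0372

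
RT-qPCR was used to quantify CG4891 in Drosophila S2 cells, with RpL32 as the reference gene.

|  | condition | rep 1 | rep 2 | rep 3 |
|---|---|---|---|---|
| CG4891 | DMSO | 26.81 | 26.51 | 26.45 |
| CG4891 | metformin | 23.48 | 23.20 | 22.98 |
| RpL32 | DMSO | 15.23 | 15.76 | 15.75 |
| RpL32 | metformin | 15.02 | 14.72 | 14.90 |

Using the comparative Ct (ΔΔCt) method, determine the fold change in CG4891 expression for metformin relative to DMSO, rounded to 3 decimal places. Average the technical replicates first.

Mean Ct: CG4891 DMSO 26.590; CG4891 metformin 23.220; RpL32 DMSO 15.580; RpL32 metformin 14.880
ΔCt(DMSO) = 26.590 − 15.580 = 11.010
ΔCt(metformin) = 23.220 − 14.880 = 8.340
ΔΔCt = 8.340 − 11.010 = -2.670
Fold change = 2^(−(-2.670)) = 2^2.670 = 6.3643

6.364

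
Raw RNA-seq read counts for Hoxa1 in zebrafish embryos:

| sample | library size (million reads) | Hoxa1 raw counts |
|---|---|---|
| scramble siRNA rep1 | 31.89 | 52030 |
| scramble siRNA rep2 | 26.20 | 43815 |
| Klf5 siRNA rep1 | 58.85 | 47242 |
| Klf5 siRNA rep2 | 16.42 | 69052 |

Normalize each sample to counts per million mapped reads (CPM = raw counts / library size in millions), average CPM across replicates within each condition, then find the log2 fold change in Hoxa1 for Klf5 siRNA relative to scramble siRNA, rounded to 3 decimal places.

CPM(scramble siRNA rep1) = 52030 / 31.89 = 1631.5459
CPM(scramble siRNA rep2) = 43815 / 26.20 = 1672.3282
CPM(Klf5 siRNA rep1) = 47242 / 58.85 = 802.7528
CPM(Klf5 siRNA rep2) = 69052 / 16.42 = 4205.3593
mean CPM(scramble siRNA) = 1651.9371; mean CPM(Klf5 siRNA) = 2504.0560
Fold change = 2504.0560 / 1651.9371 = 1.51583
log2(1.51583) = 0.6001

0.600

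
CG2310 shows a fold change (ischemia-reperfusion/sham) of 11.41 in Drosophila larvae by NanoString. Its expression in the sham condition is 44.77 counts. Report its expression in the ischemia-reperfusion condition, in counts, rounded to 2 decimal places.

510.83

ischemia-reperfusion expression = 44.77 × 11.41 = 510.83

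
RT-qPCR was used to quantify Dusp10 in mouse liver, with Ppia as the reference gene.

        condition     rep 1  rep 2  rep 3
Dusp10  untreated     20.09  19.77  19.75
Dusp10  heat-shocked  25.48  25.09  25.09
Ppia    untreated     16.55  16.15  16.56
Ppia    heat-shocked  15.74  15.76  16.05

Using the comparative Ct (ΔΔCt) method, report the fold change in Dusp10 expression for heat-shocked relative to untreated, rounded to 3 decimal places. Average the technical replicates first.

Mean Ct: Dusp10 untreated 19.870; Dusp10 heat-shocked 25.220; Ppia untreated 16.420; Ppia heat-shocked 15.850
ΔCt(untreated) = 19.870 − 16.420 = 3.450
ΔCt(heat-shocked) = 25.220 − 15.850 = 9.370
ΔΔCt = 9.370 − 3.450 = 5.920
Fold change = 2^(−5.920) = 0.0165

0.017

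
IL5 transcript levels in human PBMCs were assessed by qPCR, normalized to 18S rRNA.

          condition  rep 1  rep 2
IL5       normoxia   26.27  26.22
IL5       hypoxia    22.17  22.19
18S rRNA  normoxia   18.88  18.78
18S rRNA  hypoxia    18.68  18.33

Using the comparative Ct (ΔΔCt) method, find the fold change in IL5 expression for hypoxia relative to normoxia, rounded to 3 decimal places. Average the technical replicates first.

Mean Ct: IL5 normoxia 26.245; IL5 hypoxia 22.180; 18S rRNA normoxia 18.830; 18S rRNA hypoxia 18.505
ΔCt(normoxia) = 26.245 − 18.830 = 7.415
ΔCt(hypoxia) = 22.180 − 18.505 = 3.675
ΔΔCt = 3.675 − 7.415 = -3.740
Fold change = 2^(−(-3.740)) = 2^3.740 = 13.3614

13.361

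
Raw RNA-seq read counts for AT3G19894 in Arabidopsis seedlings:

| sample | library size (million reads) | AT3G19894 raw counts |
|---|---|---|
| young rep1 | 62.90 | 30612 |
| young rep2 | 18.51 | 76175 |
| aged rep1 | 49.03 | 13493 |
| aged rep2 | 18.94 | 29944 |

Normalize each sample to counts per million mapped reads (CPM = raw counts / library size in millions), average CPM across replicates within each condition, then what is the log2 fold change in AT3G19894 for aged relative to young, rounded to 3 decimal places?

-1.310

CPM(young rep1) = 30612 / 62.90 = 486.6773
CPM(young rep2) = 76175 / 18.51 = 4115.3431
CPM(aged rep1) = 13493 / 49.03 = 275.1989
CPM(aged rep2) = 29944 / 18.94 = 1580.9926
mean CPM(young) = 2301.0102; mean CPM(aged) = 928.0957
Fold change = 928.0957 / 2301.0102 = 0.40334
log2(0.40334) = -1.3099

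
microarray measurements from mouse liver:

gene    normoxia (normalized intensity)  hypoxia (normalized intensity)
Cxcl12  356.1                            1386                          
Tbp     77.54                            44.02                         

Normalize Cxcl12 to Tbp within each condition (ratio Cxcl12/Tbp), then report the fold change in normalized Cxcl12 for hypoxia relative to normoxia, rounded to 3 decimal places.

Cxcl12/Tbp (normoxia) = 356.1 / 77.54 = 4.5925
Cxcl12/Tbp (hypoxia) = 1386 / 44.02 = 31.486
Fold change = 31.486 / 4.5925 = 6.8559

6.856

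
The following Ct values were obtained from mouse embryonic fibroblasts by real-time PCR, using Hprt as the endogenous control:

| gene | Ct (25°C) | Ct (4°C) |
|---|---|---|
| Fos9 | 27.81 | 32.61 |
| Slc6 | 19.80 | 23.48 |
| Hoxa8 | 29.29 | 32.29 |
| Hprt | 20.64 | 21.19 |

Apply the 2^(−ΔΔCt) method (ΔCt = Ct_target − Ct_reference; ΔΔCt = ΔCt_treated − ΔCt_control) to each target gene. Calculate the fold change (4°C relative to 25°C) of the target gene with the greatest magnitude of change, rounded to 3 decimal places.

0.053

Fos9: ΔΔCt = (32.61−21.19) − (27.81−20.64) = 11.42 − 7.17 = 4.25; fold change = 2^-4.25 = 0.053
Slc6: ΔΔCt = (23.48−21.19) − (19.80−20.64) = 2.29 − (-0.84) = 3.13; fold change = 2^-3.13 = 0.114
Hoxa8: ΔΔCt = (32.29−21.19) − (29.29−20.64) = 11.10 − 8.65 = 2.45; fold change = 2^-2.45 = 0.183
Fos9 has the largest |ΔΔCt| = 4.25.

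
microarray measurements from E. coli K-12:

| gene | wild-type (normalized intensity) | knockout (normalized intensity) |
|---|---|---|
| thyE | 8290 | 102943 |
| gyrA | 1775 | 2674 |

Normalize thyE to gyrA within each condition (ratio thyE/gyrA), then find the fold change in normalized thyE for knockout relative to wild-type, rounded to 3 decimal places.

thyE/gyrA (wild-type) = 8290 / 1775 = 4.6704
thyE/gyrA (knockout) = 102943 / 2674 = 38.498
Fold change = 38.498 / 4.6704 = 8.2429

8.243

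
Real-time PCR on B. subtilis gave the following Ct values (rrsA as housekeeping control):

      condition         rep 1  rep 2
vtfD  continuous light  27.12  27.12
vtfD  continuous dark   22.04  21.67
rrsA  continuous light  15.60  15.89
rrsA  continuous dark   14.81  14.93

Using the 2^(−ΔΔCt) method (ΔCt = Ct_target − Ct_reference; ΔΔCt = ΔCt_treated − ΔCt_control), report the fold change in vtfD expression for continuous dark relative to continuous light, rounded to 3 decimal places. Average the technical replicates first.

Mean Ct: vtfD continuous light 27.120; vtfD continuous dark 21.855; rrsA continuous light 15.745; rrsA continuous dark 14.870
ΔCt(continuous light) = 27.120 − 15.745 = 11.375
ΔCt(continuous dark) = 21.855 − 14.870 = 6.985
ΔΔCt = 6.985 − 11.375 = -4.390
Fold change = 2^(−(-4.390)) = 2^4.390 = 20.9663

20.966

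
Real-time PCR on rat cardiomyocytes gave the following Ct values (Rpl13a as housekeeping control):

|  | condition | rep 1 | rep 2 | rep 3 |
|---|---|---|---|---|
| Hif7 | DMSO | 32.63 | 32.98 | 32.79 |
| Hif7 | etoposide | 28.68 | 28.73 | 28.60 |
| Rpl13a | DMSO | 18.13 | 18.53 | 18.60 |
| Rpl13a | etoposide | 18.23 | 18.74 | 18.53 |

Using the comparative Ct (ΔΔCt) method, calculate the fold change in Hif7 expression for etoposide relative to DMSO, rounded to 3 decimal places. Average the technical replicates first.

18.507

Mean Ct: Hif7 DMSO 32.800; Hif7 etoposide 28.670; Rpl13a DMSO 18.420; Rpl13a etoposide 18.500
ΔCt(DMSO) = 32.800 − 18.420 = 14.380
ΔCt(etoposide) = 28.670 − 18.500 = 10.170
ΔΔCt = 10.170 − 14.380 = -4.210
Fold change = 2^(−(-4.210)) = 2^4.210 = 18.5070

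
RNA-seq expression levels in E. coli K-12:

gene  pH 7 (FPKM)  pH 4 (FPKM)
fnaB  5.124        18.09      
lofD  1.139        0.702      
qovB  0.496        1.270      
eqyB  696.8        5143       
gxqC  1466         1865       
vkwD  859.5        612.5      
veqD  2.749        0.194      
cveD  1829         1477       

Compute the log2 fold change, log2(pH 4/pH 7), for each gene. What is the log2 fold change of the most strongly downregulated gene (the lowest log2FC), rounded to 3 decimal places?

log2(18.09/5.124) = 1.820  (fnaB)
log2(0.702/1.139) = -0.698  (lofD)
log2(1.270/0.496) = 1.356  (qovB)
log2(5143/696.8) = 2.884  (eqyB)
log2(1865/1466) = 0.347  (gxqC)
log2(612.5/859.5) = -0.489  (vkwD)
log2(0.194/2.749) = -3.825  (veqD)
log2(1477/1829) = -0.308  (cveD)
veqD is most strongly downregulated.

-3.825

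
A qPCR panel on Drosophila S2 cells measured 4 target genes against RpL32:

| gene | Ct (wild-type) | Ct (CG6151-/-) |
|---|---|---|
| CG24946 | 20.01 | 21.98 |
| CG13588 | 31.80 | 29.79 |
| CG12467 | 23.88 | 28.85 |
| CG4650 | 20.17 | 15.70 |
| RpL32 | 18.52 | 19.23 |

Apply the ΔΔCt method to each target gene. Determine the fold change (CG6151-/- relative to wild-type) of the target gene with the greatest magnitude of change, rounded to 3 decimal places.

36.252

CG24946: ΔΔCt = (21.98−19.23) − (20.01−18.52) = 2.75 − 1.49 = 1.26; fold change = 2^-1.26 = 0.418
CG13588: ΔΔCt = (29.79−19.23) − (31.80−18.52) = 10.56 − 13.28 = -2.72; fold change = 2^2.72 = 6.589
CG12467: ΔΔCt = (28.85−19.23) − (23.88−18.52) = 9.62 − 5.36 = 4.26; fold change = 2^-4.26 = 0.052
CG4650: ΔΔCt = (15.70−19.23) − (20.17−18.52) = -3.53 − 1.65 = -5.18; fold change = 2^5.18 = 36.252
CG4650 has the largest |ΔΔCt| = 5.18.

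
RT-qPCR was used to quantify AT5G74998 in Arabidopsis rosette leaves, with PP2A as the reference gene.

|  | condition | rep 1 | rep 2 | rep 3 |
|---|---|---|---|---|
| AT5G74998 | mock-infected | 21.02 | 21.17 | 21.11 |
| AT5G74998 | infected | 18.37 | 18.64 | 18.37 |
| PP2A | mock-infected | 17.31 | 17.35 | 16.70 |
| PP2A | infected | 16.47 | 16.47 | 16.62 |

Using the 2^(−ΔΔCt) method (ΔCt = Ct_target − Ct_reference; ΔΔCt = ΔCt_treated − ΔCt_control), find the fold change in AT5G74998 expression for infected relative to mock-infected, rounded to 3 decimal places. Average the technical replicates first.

Mean Ct: AT5G74998 mock-infected 21.100; AT5G74998 infected 18.460; PP2A mock-infected 17.120; PP2A infected 16.520
ΔCt(mock-infected) = 21.100 − 17.120 = 3.980
ΔCt(infected) = 18.460 − 16.520 = 1.940
ΔΔCt = 1.940 − 3.980 = -2.040
Fold change = 2^(−(-2.040)) = 2^2.040 = 4.1125

4.112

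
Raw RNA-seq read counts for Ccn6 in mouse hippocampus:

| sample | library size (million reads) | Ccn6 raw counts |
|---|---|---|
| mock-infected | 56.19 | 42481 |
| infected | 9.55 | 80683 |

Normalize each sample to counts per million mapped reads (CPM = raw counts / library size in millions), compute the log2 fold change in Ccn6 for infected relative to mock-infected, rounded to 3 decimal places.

3.482

CPM(mock-infected) = 42481 / 56.19 = 756.0242
CPM(infected) = 80683 / 9.55 = 8448.4817
Fold change = 8448.4817 / 756.0242 = 11.17488
log2(11.17488) = 3.4822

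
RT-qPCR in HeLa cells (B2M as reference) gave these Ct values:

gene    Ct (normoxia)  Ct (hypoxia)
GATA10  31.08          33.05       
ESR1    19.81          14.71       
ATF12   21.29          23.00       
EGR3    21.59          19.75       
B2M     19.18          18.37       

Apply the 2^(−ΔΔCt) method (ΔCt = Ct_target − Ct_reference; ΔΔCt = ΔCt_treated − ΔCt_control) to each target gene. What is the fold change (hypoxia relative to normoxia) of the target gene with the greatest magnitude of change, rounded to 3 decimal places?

GATA10: ΔΔCt = (33.05−18.37) − (31.08−19.18) = 14.68 − 11.90 = 2.78; fold change = 2^-2.78 = 0.146
ESR1: ΔΔCt = (14.71−18.37) − (19.81−19.18) = -3.66 − 0.63 = -4.29; fold change = 2^4.29 = 19.562
ATF12: ΔΔCt = (23.00−18.37) − (21.29−19.18) = 4.63 − 2.11 = 2.52; fold change = 2^-2.52 = 0.174
EGR3: ΔΔCt = (19.75−18.37) − (21.59−19.18) = 1.38 − 2.41 = -1.03; fold change = 2^1.03 = 2.042
ESR1 has the largest |ΔΔCt| = 4.29.

19.562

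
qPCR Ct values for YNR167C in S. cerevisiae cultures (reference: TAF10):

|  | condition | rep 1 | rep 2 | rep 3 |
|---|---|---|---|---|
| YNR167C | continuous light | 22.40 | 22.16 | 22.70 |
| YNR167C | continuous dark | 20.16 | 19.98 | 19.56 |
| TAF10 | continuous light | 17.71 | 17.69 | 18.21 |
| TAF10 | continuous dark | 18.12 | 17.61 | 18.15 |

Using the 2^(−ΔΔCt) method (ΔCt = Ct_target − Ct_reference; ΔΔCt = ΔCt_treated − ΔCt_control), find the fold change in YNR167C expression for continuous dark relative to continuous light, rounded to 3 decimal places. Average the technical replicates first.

Mean Ct: YNR167C continuous light 22.420; YNR167C continuous dark 19.900; TAF10 continuous light 17.870; TAF10 continuous dark 17.960
ΔCt(continuous light) = 22.420 − 17.870 = 4.550
ΔCt(continuous dark) = 19.900 − 17.960 = 1.940
ΔΔCt = 1.940 − 4.550 = -2.610
Fold change = 2^(−(-2.610)) = 2^2.610 = 6.1050

6.105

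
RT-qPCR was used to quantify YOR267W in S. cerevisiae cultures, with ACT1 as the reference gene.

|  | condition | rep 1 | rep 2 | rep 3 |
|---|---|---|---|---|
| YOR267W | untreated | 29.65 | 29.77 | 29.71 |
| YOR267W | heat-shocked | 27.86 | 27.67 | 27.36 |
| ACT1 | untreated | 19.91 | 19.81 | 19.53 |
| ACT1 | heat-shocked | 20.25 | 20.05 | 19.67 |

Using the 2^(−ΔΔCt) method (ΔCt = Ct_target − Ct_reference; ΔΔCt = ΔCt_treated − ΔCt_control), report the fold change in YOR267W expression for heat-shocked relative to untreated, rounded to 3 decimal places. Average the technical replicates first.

4.993

Mean Ct: YOR267W untreated 29.710; YOR267W heat-shocked 27.630; ACT1 untreated 19.750; ACT1 heat-shocked 19.990
ΔCt(untreated) = 29.710 − 19.750 = 9.960
ΔCt(heat-shocked) = 27.630 − 19.990 = 7.640
ΔΔCt = 7.640 − 9.960 = -2.320
Fold change = 2^(−(-2.320)) = 2^2.320 = 4.9933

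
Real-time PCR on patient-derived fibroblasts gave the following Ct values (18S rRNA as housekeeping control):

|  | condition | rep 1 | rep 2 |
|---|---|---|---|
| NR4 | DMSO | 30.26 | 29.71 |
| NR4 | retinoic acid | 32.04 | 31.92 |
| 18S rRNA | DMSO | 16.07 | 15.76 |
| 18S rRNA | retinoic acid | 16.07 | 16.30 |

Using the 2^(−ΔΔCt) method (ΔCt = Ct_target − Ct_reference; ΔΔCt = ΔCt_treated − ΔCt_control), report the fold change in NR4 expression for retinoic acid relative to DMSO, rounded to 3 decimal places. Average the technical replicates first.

Mean Ct: NR4 DMSO 29.985; NR4 retinoic acid 31.980; 18S rRNA DMSO 15.915; 18S rRNA retinoic acid 16.185
ΔCt(DMSO) = 29.985 − 15.915 = 14.070
ΔCt(retinoic acid) = 31.980 − 16.185 = 15.795
ΔΔCt = 15.795 − 14.070 = 1.725
Fold change = 2^(−1.725) = 0.3025

0.302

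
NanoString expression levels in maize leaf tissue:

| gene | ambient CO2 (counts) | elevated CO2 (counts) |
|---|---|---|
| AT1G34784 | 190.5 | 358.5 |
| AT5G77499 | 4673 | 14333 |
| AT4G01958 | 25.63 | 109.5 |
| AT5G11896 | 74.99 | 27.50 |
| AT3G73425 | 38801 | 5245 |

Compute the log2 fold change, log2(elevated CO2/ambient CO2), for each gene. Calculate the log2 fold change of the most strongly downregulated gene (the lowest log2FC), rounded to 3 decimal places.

-2.887

log2(358.5/190.5) = 0.912  (AT1G34784)
log2(14333/4673) = 1.617  (AT5G77499)
log2(109.5/25.63) = 2.095  (AT4G01958)
log2(27.50/74.99) = -1.447  (AT5G11896)
log2(5245/38801) = -2.887  (AT3G73425)
AT3G73425 is most strongly downregulated.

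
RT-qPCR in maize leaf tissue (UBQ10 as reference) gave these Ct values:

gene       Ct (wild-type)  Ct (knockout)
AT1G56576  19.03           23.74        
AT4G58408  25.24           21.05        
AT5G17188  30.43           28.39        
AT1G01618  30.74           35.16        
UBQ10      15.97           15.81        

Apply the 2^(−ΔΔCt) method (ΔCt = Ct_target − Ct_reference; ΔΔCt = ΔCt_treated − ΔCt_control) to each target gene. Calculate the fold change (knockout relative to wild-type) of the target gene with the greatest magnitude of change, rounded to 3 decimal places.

AT1G56576: ΔΔCt = (23.74−15.81) − (19.03−15.97) = 7.93 − 3.06 = 4.87; fold change = 2^-4.87 = 0.034
AT4G58408: ΔΔCt = (21.05−15.81) − (25.24−15.97) = 5.24 − 9.27 = -4.03; fold change = 2^4.03 = 16.336
AT5G17188: ΔΔCt = (28.39−15.81) − (30.43−15.97) = 12.58 − 14.46 = -1.88; fold change = 2^1.88 = 3.681
AT1G01618: ΔΔCt = (35.16−15.81) − (30.74−15.97) = 19.35 − 14.77 = 4.58; fold change = 2^-4.58 = 0.042
AT1G56576 has the largest |ΔΔCt| = 4.87.

0.034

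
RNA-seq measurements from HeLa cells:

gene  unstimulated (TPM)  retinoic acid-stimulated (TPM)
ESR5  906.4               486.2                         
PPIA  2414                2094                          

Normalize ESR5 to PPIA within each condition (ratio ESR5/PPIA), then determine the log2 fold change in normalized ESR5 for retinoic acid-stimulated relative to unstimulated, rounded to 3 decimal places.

ESR5/PPIA (unstimulated) = 906.4 / 2414 = 0.37548
ESR5/PPIA (retinoic acid-stimulated) = 486.2 / 2094 = 0.23219
Fold change = 0.23219 / 0.37548 = 0.6184
log2(0.6184) = -0.6934

-0.693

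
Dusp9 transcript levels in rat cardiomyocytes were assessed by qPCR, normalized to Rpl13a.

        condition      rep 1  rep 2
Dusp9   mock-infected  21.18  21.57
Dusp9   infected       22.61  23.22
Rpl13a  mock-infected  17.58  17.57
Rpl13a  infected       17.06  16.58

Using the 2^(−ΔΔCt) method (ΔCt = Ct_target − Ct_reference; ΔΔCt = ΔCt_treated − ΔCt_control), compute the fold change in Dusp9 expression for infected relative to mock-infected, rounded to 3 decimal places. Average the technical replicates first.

0.204

Mean Ct: Dusp9 mock-infected 21.375; Dusp9 infected 22.915; Rpl13a mock-infected 17.575; Rpl13a infected 16.820
ΔCt(mock-infected) = 21.375 − 17.575 = 3.800
ΔCt(infected) = 22.915 − 16.820 = 6.095
ΔΔCt = 6.095 − 3.800 = 2.295
Fold change = 2^(−2.295) = 0.2038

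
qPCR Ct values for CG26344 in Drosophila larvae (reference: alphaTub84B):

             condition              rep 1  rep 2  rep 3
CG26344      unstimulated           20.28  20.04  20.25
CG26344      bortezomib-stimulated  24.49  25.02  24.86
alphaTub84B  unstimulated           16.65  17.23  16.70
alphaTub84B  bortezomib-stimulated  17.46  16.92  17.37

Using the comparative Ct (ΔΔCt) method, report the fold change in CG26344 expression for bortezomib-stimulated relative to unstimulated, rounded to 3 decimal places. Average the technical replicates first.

0.054

Mean Ct: CG26344 unstimulated 20.190; CG26344 bortezomib-stimulated 24.790; alphaTub84B unstimulated 16.860; alphaTub84B bortezomib-stimulated 17.250
ΔCt(unstimulated) = 20.190 − 16.860 = 3.330
ΔCt(bortezomib-stimulated) = 24.790 − 17.250 = 7.540
ΔΔCt = 7.540 − 3.330 = 4.210
Fold change = 2^(−4.210) = 0.0540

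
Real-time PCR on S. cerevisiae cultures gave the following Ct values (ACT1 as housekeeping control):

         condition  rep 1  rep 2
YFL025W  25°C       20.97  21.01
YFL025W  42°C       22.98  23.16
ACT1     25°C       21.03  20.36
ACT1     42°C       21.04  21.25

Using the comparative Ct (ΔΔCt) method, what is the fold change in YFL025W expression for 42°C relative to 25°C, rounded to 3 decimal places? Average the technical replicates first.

0.323

Mean Ct: YFL025W 25°C 20.990; YFL025W 42°C 23.070; ACT1 25°C 20.695; ACT1 42°C 21.145
ΔCt(25°C) = 20.990 − 20.695 = 0.295
ΔCt(42°C) = 23.070 − 21.145 = 1.925
ΔΔCt = 1.925 − 0.295 = 1.630
Fold change = 2^(−1.630) = 0.3231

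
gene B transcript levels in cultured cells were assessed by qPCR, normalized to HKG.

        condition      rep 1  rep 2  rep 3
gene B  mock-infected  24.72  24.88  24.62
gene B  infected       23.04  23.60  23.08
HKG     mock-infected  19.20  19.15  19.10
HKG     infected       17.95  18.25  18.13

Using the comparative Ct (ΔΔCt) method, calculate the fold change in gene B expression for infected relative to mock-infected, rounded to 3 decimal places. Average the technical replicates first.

1.376

Mean Ct: gene B mock-infected 24.740; gene B infected 23.240; HKG mock-infected 19.150; HKG infected 18.110
ΔCt(mock-infected) = 24.740 − 19.150 = 5.590
ΔCt(infected) = 23.240 − 18.110 = 5.130
ΔΔCt = 5.130 − 5.590 = -0.460
Fold change = 2^(−(-0.460)) = 2^0.460 = 1.3755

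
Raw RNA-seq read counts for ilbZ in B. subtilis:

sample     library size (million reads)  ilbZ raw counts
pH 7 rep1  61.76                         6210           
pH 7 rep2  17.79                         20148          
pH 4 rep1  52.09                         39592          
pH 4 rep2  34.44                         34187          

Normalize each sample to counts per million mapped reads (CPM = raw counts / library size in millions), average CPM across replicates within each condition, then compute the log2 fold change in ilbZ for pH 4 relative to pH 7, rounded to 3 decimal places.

0.507

CPM(pH 7 rep1) = 6210 / 61.76 = 100.5505
CPM(pH 7 rep2) = 20148 / 17.79 = 1132.5464
CPM(pH 4 rep1) = 39592 / 52.09 = 760.0691
CPM(pH 4 rep2) = 34187 / 34.44 = 992.6539
mean CPM(pH 7) = 616.5484; mean CPM(pH 4) = 876.3615
Fold change = 876.3615 / 616.5484 = 1.42140
log2(1.42140) = 0.5073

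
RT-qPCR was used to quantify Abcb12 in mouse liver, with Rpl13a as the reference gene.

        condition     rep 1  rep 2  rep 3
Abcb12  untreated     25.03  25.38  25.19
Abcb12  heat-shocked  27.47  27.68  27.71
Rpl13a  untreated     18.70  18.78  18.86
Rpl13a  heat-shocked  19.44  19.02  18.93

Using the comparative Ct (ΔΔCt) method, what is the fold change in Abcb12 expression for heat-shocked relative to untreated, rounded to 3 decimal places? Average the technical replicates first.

Mean Ct: Abcb12 untreated 25.200; Abcb12 heat-shocked 27.620; Rpl13a untreated 18.780; Rpl13a heat-shocked 19.130
ΔCt(untreated) = 25.200 − 18.780 = 6.420
ΔCt(heat-shocked) = 27.620 − 19.130 = 8.490
ΔΔCt = 8.490 − 6.420 = 2.070
Fold change = 2^(−2.070) = 0.2382

0.238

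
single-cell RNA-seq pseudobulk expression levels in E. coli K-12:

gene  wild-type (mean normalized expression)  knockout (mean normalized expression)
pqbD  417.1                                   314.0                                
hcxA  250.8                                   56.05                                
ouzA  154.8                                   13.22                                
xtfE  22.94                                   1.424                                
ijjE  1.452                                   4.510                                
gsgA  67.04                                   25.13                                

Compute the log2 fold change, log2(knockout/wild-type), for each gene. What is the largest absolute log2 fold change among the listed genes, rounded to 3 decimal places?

4.010

log2(314.0/417.1) = -0.410  (pqbD)
log2(56.05/250.8) = -2.162  (hcxA)
log2(13.22/154.8) = -3.550  (ouzA)
log2(1.424/22.94) = -4.010  (xtfE)
log2(4.510/1.452) = 1.635  (ijjE)
log2(25.13/67.04) = -1.416  (gsgA)
The largest magnitude belongs to xtfE.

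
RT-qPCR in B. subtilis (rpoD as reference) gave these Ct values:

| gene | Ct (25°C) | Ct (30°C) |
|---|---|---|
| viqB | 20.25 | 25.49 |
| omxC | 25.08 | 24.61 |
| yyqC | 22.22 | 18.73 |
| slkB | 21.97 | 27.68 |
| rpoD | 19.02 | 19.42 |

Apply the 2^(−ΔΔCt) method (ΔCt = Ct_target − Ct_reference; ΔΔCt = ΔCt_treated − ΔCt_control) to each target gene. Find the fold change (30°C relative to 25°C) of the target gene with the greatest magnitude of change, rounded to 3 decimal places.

0.025

viqB: ΔΔCt = (25.49−19.42) − (20.25−19.02) = 6.07 − 1.23 = 4.84; fold change = 2^-4.84 = 0.035
omxC: ΔΔCt = (24.61−19.42) − (25.08−19.02) = 5.19 − 6.06 = -0.87; fold change = 2^0.87 = 1.828
yyqC: ΔΔCt = (18.73−19.42) − (22.22−19.02) = -0.69 − 3.20 = -3.89; fold change = 2^3.89 = 14.825
slkB: ΔΔCt = (27.68−19.42) − (21.97−19.02) = 8.26 − 2.95 = 5.31; fold change = 2^-5.31 = 0.025
slkB has the largest |ΔΔCt| = 5.31.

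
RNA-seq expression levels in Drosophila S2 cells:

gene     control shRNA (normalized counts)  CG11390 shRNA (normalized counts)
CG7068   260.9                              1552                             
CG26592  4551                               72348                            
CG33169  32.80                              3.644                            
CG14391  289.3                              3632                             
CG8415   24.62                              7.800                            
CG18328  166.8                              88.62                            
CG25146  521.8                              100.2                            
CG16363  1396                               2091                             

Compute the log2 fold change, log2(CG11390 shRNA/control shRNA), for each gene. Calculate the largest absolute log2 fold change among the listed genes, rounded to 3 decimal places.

log2(1552/260.9) = 2.573  (CG7068)
log2(72348/4551) = 3.991  (CG26592)
log2(3.644/32.80) = -3.170  (CG33169)
log2(3632/289.3) = 3.650  (CG14391)
log2(7.800/24.62) = -1.658  (CG8415)
log2(88.62/166.8) = -0.912  (CG18328)
log2(100.2/521.8) = -2.381  (CG25146)
log2(2091/1396) = 0.583  (CG16363)
The largest magnitude belongs to CG26592.

3.991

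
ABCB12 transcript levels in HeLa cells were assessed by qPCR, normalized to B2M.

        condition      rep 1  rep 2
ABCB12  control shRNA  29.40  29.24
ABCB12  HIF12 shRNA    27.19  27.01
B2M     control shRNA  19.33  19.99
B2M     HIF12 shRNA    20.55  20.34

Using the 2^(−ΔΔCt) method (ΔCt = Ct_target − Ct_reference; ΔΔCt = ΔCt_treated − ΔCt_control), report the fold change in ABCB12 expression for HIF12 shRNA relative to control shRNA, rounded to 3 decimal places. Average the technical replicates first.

8.028

Mean Ct: ABCB12 control shRNA 29.320; ABCB12 HIF12 shRNA 27.100; B2M control shRNA 19.660; B2M HIF12 shRNA 20.445
ΔCt(control shRNA) = 29.320 − 19.660 = 9.660
ΔCt(HIF12 shRNA) = 27.100 − 20.445 = 6.655
ΔΔCt = 6.655 − 9.660 = -3.005
Fold change = 2^(−(-3.005)) = 2^3.005 = 8.0278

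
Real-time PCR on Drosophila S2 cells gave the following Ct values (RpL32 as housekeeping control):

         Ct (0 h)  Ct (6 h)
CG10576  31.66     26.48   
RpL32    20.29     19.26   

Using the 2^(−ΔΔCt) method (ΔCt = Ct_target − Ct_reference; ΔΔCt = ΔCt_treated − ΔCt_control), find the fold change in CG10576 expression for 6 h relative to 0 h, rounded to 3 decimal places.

ΔCt(0 h) = 31.660 − 20.290 = 11.370
ΔCt(6 h) = 26.480 − 19.260 = 7.220
ΔΔCt = 7.220 − 11.370 = -4.150
Fold change = 2^(−(-4.150)) = 2^4.150 = 17.7531

17.753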